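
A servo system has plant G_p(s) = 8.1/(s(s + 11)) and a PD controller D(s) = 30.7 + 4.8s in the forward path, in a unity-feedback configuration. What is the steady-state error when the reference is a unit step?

0

The open loop D(s)G_p(s) has a pole at the origin (type 1), so the static position error constant is infinite and e_ss = 1/(1+∞) = 0.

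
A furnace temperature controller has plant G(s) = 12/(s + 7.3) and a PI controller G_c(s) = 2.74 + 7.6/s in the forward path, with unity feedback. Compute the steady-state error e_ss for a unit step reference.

0

The open loop G_c(s)G(s) has a pole at the origin (type 1), so the static position error constant is infinite and e_ss = 1/(1+∞) = 0.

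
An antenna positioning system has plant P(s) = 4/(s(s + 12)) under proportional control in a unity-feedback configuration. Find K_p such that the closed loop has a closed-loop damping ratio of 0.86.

Closed-loop characteristic equation: s² + 12s + K_p·4 = 0.
So ω_n = √(4K_p) and 2ζω_n = 12, giving ζ = 12/(2√(4K_p)).
Setting ζ = 0.86: √(4K_p) = 12/(2·0.86) = 6.977, so K_p = 48.67/4 = 12.2.

K_p = 12.2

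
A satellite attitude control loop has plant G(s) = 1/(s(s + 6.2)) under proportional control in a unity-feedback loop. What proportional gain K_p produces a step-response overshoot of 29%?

K_p = 71.5

From %OS = 100·exp(−πζ/√(1−ζ²)) = 29%, ζ = −ln(0.29)/√(π²+ln²(0.29)) = 0.3666.
Characteristic equation s² + 6.2s + 1K_p = 0 gives ζ = 6.2/(2√(1K_p)).
Setting ζ = 0.3666: √(1K_p) = 6.2/(2·0.3666) = 8.456, so K_p = 71.51/1 = 71.5.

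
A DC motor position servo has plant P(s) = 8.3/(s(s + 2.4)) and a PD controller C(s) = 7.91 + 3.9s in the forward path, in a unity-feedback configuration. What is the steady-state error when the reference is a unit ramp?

The loop has one pole at the origin (type 1). Velocity error constant K_v = lim_{s→0} s·C(s)P(s) = 7.91·8.3/2.4 = 27.36.
Steady-state error to a unit ramp: e_ss = 1/K_v = 0.0366.

0.0366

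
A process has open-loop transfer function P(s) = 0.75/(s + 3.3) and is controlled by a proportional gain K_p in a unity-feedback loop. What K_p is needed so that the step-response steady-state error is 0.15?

K_p = 24.9

The loop is type 0, so e_ss(step) = 1/(1 + K_pos) with K_pos = K_p·P(0).
P(0) = 0.2273. Require 1/(1 + K_p·0.2273) = 0.15, so 1 + 0.2273·K_p = 6.667.
K_p = (6.667 − 1)/0.2273 = 24.9.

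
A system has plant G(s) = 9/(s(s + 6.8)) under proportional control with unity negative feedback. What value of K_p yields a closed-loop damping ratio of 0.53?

Closed-loop characteristic equation: s² + 6.8s + K_p·9 = 0.
So ω_n = √(9K_p) and 2ζω_n = 6.8, giving ζ = 6.8/(2√(9K_p)).
Setting ζ = 0.53: √(9K_p) = 6.8/(2·0.53) = 6.415, so K_p = 41.15/9 = 4.57.

K_p = 4.57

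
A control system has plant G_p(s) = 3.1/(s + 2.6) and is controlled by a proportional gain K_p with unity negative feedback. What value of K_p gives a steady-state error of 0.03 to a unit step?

The loop is type 0, so e_ss(step) = 1/(1 + K_pos) with K_pos = K_p·G_p(0).
G_p(0) = 1.192. Require 1/(1 + K_p·1.192) = 0.03, so 1 + 1.192·K_p = 33.33.
K_p = (33.33 − 1)/1.192 = 27.1.

K_p = 27.1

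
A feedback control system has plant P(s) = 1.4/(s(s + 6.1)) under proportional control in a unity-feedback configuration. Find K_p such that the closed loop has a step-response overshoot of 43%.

From %OS = 100·exp(−πζ/√(1−ζ²)) = 43%, ζ = −ln(0.43)/√(π²+ln²(0.43)) = 0.2594.
Characteristic equation s² + 6.1s + 1.4K_p = 0 gives ζ = 6.1/(2√(1.4K_p)).
Setting ζ = 0.2594: √(1.4K_p) = 6.1/(2·0.2594) = 11.76, so K_p = 138.2/1.4 = 98.7.

K_p = 98.7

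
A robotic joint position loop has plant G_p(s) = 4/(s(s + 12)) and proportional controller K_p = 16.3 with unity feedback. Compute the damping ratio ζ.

ζ = 0.743

With unity feedback the closed-loop characteristic equation is s² + 12s + 16.3·4 = s² + 12s + 65.2 = 0.
So ω_n² = 65.2 ⇒ ω_n = 8.075 rad/s, and ζ = 12/(2ω_n) = 0.743.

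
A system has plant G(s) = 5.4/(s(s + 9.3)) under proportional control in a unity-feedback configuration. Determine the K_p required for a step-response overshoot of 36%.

From %OS = 100·exp(−πζ/√(1−ζ²)) = 36%, ζ = −ln(0.36)/√(π²+ln²(0.36)) = 0.3093.
Characteristic equation s² + 9.3s + 5.4K_p = 0 gives ζ = 9.3/(2√(5.4K_p)).
Setting ζ = 0.3093: √(5.4K_p) = 9.3/(2·0.3093) = 15.04, so K_p = 226.1/5.4 = 41.9.

K_p = 41.9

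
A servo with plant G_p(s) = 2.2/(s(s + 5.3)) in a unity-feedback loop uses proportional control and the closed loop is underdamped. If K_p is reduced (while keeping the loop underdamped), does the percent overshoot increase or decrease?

decrease

ζ = 5.3/(2√(2.2K_p)) rises as K_p falls; higher damping means less overshoot.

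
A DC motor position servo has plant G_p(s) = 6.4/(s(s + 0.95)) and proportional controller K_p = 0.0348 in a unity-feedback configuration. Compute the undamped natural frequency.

1 + K_p·G_p(s) = 0 gives s² + 0.95s + 0.2227 = 0.
Matching s² + 2ζω_n s + ω_n²: ω_n = √0.2227 = 0.4719 rad/s and 2ζω_n = 0.95, so ζ = 0.95/(2·0.4719) = 1.01.

ω_n = 0.472 rad/s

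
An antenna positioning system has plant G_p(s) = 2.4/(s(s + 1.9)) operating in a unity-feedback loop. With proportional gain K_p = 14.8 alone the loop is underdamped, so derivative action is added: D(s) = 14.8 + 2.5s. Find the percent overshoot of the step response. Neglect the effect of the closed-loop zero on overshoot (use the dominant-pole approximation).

Forward path: (14.8 + 2.5s)·2.4/(s(s+1.9)). The closed-loop characteristic equation is s² + (1.9 + 2.4·2.5)s + 2.4·14.8 = 0.
That is s² + 7.9s + 35.52 = 0, so ω_n = 5.96 rad/s and ζ = 7.9/(2·5.96) = 0.6628.
%OS = 100·exp(−πζ/√(1−ζ²)) = 6.2%.

6.2%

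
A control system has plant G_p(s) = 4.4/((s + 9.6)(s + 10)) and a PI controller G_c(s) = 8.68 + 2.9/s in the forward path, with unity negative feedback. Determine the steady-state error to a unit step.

The open loop G_c(s)G_p(s) has a pole at the origin (type 1), so the static position error constant is infinite and e_ss = 1/(1+∞) = 0.

0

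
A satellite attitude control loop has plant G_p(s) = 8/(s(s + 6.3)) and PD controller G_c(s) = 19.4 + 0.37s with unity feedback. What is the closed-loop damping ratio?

Forward path: (19.4 + 0.37s)·8/(s(s+6.3)). The closed-loop characteristic equation is s² + (6.3 + 8·0.37)s + 8·19.4 = 0.
That is s² + 9.26s + 155.2 = 0, so ω_n = 12.46 rad/s and ζ = 9.26/(2·12.46) = 0.3717.

ζ = 0.372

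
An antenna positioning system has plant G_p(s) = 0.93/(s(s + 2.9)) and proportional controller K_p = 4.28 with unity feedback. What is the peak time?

From 1 + K_pG_p(s) = 0: s² + 2.9s + 3.98 = 0 ⇒ ω_n = 1.995, ζ = 0.7268.
Damped frequency ω_d = ω_n√(1−ζ²) = 1.37 rad/s, so peak time T_p = π/ω_d = 2.29 s.

T_p = 2.29 s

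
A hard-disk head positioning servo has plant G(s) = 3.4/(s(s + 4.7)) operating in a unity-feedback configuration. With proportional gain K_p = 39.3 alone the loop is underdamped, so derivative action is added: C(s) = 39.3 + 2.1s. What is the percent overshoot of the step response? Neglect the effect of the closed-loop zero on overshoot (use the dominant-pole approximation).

Forward path: (39.3 + 2.1s)·3.4/(s(s+4.7)). The closed-loop characteristic equation is s² + (4.7 + 3.4·2.1)s + 3.4·39.3 = 0.
That is s² + 11.84s + 133.6 = 0, so ω_n = 11.56 rad/s and ζ = 11.84/(2·11.56) = 0.5121.
%OS = 100·exp(−πζ/√(1−ζ²)) = 15.4%.

15.4%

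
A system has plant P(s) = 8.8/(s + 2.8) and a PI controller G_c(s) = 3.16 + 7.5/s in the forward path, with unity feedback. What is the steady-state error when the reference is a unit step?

0

The open loop G_c(s)P(s) has a pole at the origin (type 1), so the static position error constant is infinite and e_ss = 1/(1+∞) = 0.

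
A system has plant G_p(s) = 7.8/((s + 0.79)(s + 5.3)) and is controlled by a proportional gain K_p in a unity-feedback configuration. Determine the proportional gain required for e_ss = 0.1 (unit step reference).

For a type-0 loop with proportional control, e_ss = 1/(1 + K_p·G_p(0)).
G_p(0) = 1.863. Require 1/(1 + K_p·1.863) = 0.1, so 1 + 1.863·K_p = 10.
K_p = (10 − 1)/1.863 = 4.83.

K_p = 4.83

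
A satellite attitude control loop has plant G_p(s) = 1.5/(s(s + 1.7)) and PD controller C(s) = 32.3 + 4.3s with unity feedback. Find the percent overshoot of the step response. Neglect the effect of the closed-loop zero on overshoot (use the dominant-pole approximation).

10.3%

Forward path: (32.3 + 4.3s)·1.5/(s(s+1.7)). The closed-loop characteristic equation is s² + (1.7 + 1.5·4.3)s + 1.5·32.3 = 0.
That is s² + 8.15s + 48.45 = 0, so ω_n = 6.961 rad/s and ζ = 8.15/(2·6.961) = 0.5854.
%OS = 100·exp(−πζ/√(1−ζ²)) = 10.3%.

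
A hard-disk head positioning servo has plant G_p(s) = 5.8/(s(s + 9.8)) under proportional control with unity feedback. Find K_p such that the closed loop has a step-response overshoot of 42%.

From %OS = 100·exp(−πζ/√(1−ζ²)) = 42%, ζ = −ln(0.42)/√(π²+ln²(0.42)) = 0.2662.
Characteristic equation s² + 9.8s + 5.8K_p = 0 gives ζ = 9.8/(2√(5.8K_p)).
Setting ζ = 0.2662: √(5.8K_p) = 9.8/(2·0.2662) = 18.41, so K_p = 338.9/5.8 = 58.4.

K_p = 58.4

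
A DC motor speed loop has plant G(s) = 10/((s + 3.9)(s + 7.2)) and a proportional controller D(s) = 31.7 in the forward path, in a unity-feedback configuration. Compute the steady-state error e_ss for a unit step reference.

0.0814

The loop is type 0. Static position error constant K_pos = D(0)·G(0) = 31.7·0.3561 = 11.29.
Steady-state error to a unit step: e_ss = 1/(1+K_pos) = 1/12.29 = 0.0814.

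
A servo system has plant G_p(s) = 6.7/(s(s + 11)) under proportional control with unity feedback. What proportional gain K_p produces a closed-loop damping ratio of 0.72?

K_p = 8.71

Closed-loop characteristic equation: s² + 11s + K_p·6.7 = 0.
So ω_n = √(6.7K_p) and 2ζω_n = 11, giving ζ = 11/(2√(6.7K_p)).
Setting ζ = 0.72: √(6.7K_p) = 11/(2·0.72) = 7.639, so K_p = 58.35/6.7 = 8.71.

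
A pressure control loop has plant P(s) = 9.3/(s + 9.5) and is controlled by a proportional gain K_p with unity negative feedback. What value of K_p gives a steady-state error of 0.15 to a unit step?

For a type-0 loop with proportional control, e_ss = 1/(1 + K_p·P(0)).
P(0) = 0.9789. Require 1/(1 + K_p·0.9789) = 0.15, so 1 + 0.9789·K_p = 6.667.
K_p = (6.667 − 1)/0.9789 = 5.79.

K_p = 5.79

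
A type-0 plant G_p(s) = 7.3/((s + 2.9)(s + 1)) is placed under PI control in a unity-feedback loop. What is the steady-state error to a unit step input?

The PI controller's integrator makes the forward path type 1, so e_ss to a step is zero.

0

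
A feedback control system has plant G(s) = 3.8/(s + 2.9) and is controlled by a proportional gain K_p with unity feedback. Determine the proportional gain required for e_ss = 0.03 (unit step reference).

K_p = 24.7

Steady-state error for a unit step on this type-0 loop is 1/(1 + K_p·G(0)).
G(0) = 1.31. Require 1/(1 + K_p·1.31) = 0.03, so 1 + 1.31·K_p = 33.33.
K_p = (33.33 − 1)/1.31 = 24.7.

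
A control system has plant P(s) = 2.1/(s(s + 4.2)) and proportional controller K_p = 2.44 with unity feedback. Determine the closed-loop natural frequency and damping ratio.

With unity feedback the closed-loop characteristic equation is s² + 4.2s + 2.44·2.1 = s² + 4.2s + 5.124 = 0.
So ω_n² = 5.124 ⇒ ω_n = 2.264 rad/s, and ζ = 4.2/(2ω_n) = 0.928.

ω_n = 2.26 rad/s, ζ = 0.928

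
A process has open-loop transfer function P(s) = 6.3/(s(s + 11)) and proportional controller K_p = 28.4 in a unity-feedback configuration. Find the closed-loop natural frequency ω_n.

1 + K_p·P(s) = 0 gives s² + 11s + 178.9 = 0.
Matching s² + 2ζω_n s + ω_n²: ω_n = √178.9 = 13.38 rad/s and 2ζω_n = 11, so ζ = 11/(2·13.38) = 0.411.

ω_n = 13.4 rad/s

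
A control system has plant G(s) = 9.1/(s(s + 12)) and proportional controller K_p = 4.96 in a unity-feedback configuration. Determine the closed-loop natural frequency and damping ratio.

ω_n = 6.72 rad/s, ζ = 0.893

With unity feedback the closed-loop characteristic equation is s² + 12s + 4.96·9.1 = s² + 12s + 45.14 = 0.
So ω_n² = 45.14 ⇒ ω_n = 6.718 rad/s, and ζ = 12/(2ω_n) = 0.893.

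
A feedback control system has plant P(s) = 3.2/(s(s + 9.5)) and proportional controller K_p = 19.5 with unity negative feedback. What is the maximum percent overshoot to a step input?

From 1 + K_pP(s) = 0: s² + 9.5s + 62.4 = 0 ⇒ ω_n = 7.899, ζ = 0.6013.
%OS = 100·exp(−πζ/√(1−ζ²)) = 100·exp(−π·0.6013/√0.6384) = 9.4%.

9.4%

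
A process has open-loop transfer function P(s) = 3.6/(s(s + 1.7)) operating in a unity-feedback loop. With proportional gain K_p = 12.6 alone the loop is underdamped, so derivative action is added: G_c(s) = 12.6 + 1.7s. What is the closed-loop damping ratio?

Forward path: (12.6 + 1.7s)·3.6/(s(s+1.7)). The closed-loop characteristic equation is s² + (1.7 + 3.6·1.7)s + 3.6·12.6 = 0.
That is s² + 7.82s + 45.36 = 0, so ω_n = 6.735 rad/s and ζ = 7.82/(2·6.735) = 0.5806.

ζ = 0.581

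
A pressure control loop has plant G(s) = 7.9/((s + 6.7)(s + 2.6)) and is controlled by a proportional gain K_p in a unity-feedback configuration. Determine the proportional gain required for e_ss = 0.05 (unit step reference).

K_p = 41.9

For a type-0 loop with proportional control, e_ss = 1/(1 + K_p·G(0)).
G(0) = 0.4535. Require 1/(1 + K_p·0.4535) = 0.05, so 1 + 0.4535·K_p = 20.
K_p = (20 − 1)/0.4535 = 41.9.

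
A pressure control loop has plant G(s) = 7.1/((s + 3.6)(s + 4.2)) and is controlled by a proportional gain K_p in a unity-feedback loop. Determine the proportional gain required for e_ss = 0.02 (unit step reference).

K_p = 104

The loop is type 0, so e_ss(step) = 1/(1 + K_pos) with K_pos = K_p·G(0).
G(0) = 0.4696. Require 1/(1 + K_p·0.4696) = 0.02, so 1 + 0.4696·K_p = 50.
K_p = (50 − 1)/0.4696 = 104.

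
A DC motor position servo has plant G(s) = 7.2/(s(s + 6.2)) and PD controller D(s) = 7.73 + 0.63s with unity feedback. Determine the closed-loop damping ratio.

Forward path: (7.73 + 0.63s)·7.2/(s(s+6.2)). The closed-loop characteristic equation is s² + (6.2 + 7.2·0.63)s + 7.2·7.73 = 0.
That is s² + 10.74s + 55.66 = 0, so ω_n = 7.46 rad/s and ζ = 10.74/(2·7.46) = 0.7195.

ζ = 0.72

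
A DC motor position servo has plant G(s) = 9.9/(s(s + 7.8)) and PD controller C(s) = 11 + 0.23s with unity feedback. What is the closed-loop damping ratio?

ζ = 0.483

Forward path: (11 + 0.23s)·9.9/(s(s+7.8)). The closed-loop characteristic equation is s² + (7.8 + 9.9·0.23)s + 9.9·11 = 0.
That is s² + 10.08s + 108.9 = 0, so ω_n = 10.44 rad/s and ζ = 10.08/(2·10.44) = 0.4828.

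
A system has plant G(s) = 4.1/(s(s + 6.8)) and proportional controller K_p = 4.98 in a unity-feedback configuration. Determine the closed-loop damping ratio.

ζ = 0.752

The closed-loop denominator is s(s+6.8) + 4.98·4.1 = s² + 6.8s + 20.42.
So ω_n² = 20.42 ⇒ ω_n = 4.519 rad/s, and ζ = 6.8/(2ω_n) = 0.752.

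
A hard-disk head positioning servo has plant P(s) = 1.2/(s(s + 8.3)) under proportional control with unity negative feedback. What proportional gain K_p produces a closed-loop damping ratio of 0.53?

Closed-loop characteristic equation: s² + 8.3s + K_p·1.2 = 0.
So ω_n = √(1.2K_p) and 2ζω_n = 8.3, giving ζ = 8.3/(2√(1.2K_p)).
Setting ζ = 0.53: √(1.2K_p) = 8.3/(2·0.53) = 7.83, so K_p = 61.31/1.2 = 51.1.

K_p = 51.1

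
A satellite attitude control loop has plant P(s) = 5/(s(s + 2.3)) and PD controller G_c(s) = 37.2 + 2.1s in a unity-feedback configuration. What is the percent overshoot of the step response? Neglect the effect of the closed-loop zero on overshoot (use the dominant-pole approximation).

18.8%

Forward path: (37.2 + 2.1s)·5/(s(s+2.3)). The closed-loop characteristic equation is s² + (2.3 + 5·2.1)s + 5·37.2 = 0.
That is s² + 12.8s + 186 = 0, so ω_n = 13.64 rad/s and ζ = 12.8/(2·13.64) = 0.4693.
%OS = 100·exp(−πζ/√(1−ζ²)) = 18.8%.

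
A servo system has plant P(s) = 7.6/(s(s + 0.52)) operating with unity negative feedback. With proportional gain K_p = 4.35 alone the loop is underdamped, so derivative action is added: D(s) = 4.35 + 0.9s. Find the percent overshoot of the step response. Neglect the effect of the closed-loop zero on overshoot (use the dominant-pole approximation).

7.3%

Forward path: (4.35 + 0.9s)·7.6/(s(s+0.52)). The closed-loop characteristic equation is s² + (0.52 + 7.6·0.9)s + 7.6·4.35 = 0.
That is s² + 7.36s + 33.06 = 0, so ω_n = 5.75 rad/s and ζ = 7.36/(2·5.75) = 0.64.
%OS = 100·exp(−πζ/√(1−ζ²)) = 7.3%.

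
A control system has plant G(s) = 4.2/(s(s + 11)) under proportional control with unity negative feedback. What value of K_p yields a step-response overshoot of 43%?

K_p = 107

From %OS = 100·exp(−πζ/√(1−ζ²)) = 43%, ζ = −ln(0.43)/√(π²+ln²(0.43)) = 0.2594.
Characteristic equation s² + 11s + 4.2K_p = 0 gives ζ = 11/(2√(4.2K_p)).
Setting ζ = 0.2594: √(4.2K_p) = 11/(2·0.2594) = 21.2, so K_p = 449.4/4.2 = 107.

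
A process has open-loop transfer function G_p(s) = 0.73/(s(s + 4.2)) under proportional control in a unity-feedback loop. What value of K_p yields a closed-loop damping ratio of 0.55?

Closed-loop characteristic equation: s² + 4.2s + K_p·0.73 = 0.
So ω_n = √(0.73K_p) and 2ζω_n = 4.2, giving ζ = 4.2/(2√(0.73K_p)).
Setting ζ = 0.55: √(0.73K_p) = 4.2/(2·0.55) = 3.818, so K_p = 14.58/0.73 = 20.

K_p = 20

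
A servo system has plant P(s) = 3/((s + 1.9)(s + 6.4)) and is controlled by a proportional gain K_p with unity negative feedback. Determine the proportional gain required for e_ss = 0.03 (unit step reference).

K_p = 131

The loop is type 0, so e_ss(step) = 1/(1 + K_pos) with K_pos = K_p·P(0).
P(0) = 0.2467. Require 1/(1 + K_p·0.2467) = 0.03, so 1 + 0.2467·K_p = 33.33.
K_p = (33.33 − 1)/0.2467 = 131.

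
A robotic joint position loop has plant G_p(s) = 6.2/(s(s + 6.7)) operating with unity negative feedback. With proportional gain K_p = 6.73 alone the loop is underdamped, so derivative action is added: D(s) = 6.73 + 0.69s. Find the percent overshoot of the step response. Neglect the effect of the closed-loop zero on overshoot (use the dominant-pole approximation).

Forward path: (6.73 + 0.69s)·6.2/(s(s+6.7)). The closed-loop characteristic equation is s² + (6.7 + 6.2·0.69)s + 6.2·6.73 = 0.
That is s² + 10.98s + 41.73 = 0, so ω_n = 6.46 rad/s and ζ = 10.98/(2·6.46) = 0.8497.
%OS = 100·exp(−πζ/√(1−ζ²)) = 0.632%.

0.632%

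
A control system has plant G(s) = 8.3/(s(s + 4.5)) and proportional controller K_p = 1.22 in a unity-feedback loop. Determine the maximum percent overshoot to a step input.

Closed-loop characteristic equation: s² + 4.5s + 10.13 = 0, so ω_n = 3.182 rad/s and ζ = 4.5/(2·3.182) = 0.7071.
%OS = 100·exp(−πζ/√(1−ζ²)) = 100·exp(−π·0.7071/√0.5) = 4.32%.

4.32%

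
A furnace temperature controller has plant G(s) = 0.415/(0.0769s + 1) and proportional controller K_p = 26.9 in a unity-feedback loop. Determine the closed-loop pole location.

Closed loop: T(s) = K_p·G/(1+K_p·G) = 11.16/(0.0769s + 1 + 11.16), with pole at s = −(1 + 11.16)/0.0769 = −158.2.

s = -158.2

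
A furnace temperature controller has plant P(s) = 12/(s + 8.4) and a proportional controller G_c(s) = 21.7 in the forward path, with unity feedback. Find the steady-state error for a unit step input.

0.0312

The loop is type 0. Static position error constant K_pos = G_c(0)·P(0) = 21.7·1.429 = 31.
Steady-state error to a unit step: e_ss = 1/(1+K_pos) = 1/32 = 0.0312.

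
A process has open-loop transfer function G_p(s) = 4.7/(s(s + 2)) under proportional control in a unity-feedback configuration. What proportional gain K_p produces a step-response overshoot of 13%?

K_p = 0.717

From %OS = 100·exp(−πζ/√(1−ζ²)) = 13%, ζ = −ln(0.13)/√(π²+ln²(0.13)) = 0.5446.
Characteristic equation s² + 2s + 4.7K_p = 0 gives ζ = 2/(2√(4.7K_p)).
Setting ζ = 0.5446: √(4.7K_p) = 2/(2·0.5446) = 1.836, so K_p = 3.371/4.7 = 0.717.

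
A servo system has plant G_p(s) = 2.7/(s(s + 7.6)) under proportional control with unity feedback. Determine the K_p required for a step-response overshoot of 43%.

From %OS = 100·exp(−πζ/√(1−ζ²)) = 43%, ζ = −ln(0.43)/√(π²+ln²(0.43)) = 0.2594.
Characteristic equation s² + 7.6s + 2.7K_p = 0 gives ζ = 7.6/(2√(2.7K_p)).
Setting ζ = 0.2594: √(2.7K_p) = 7.6/(2·0.2594) = 14.65, so K_p = 214.5/2.7 = 79.5.

K_p = 79.5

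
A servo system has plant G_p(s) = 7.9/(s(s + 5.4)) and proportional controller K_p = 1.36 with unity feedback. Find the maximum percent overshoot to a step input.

1.04%

From 1 + K_pG_p(s) = 0: s² + 5.4s + 10.74 = 0 ⇒ ω_n = 3.278, ζ = 0.8237.
%OS = 100·exp(−πζ/√(1−ζ²)) = 100·exp(−π·0.8237/√0.3215) = 1.04%.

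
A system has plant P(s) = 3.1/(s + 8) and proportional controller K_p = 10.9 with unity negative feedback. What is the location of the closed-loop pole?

s = -41.79

Closed-loop transfer function: T(s) = K_p·P(s)/(1 + K_p·P(s)) = 33.79/(s + 8 + 33.79) = 33.79/(s + 41.79).
The closed-loop pole is at s = −41.79.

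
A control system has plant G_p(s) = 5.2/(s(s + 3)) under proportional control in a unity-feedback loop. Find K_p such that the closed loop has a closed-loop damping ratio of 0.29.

K_p = 5.14

Closed-loop characteristic equation: s² + 3s + K_p·5.2 = 0.
So ω_n = √(5.2K_p) and 2ζω_n = 3, giving ζ = 3/(2√(5.2K_p)).
Setting ζ = 0.29: √(5.2K_p) = 3/(2·0.29) = 5.172, so K_p = 26.75/5.2 = 5.14.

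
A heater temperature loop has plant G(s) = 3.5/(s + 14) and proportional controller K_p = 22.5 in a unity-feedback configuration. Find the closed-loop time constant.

τ = 0.0108 s

Closed-loop transfer function: T(s) = K_p·G(s)/(1 + K_p·G(s)) = 78.75/(s + 14 + 78.75) = 78.75/(s + 92.75).
Time constant τ = 1/92.75 = 0.0108 s.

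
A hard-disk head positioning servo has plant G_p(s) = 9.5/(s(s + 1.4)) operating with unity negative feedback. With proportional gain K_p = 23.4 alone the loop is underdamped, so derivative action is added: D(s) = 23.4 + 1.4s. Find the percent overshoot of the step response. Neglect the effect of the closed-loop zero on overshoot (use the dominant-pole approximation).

Forward path: (23.4 + 1.4s)·9.5/(s(s+1.4)). The closed-loop characteristic equation is s² + (1.4 + 9.5·1.4)s + 9.5·23.4 = 0.
That is s² + 14.7s + 222.3 = 0, so ω_n = 14.91 rad/s and ζ = 14.7/(2·14.91) = 0.493.
%OS = 100·exp(−πζ/√(1−ζ²)) = 16.9%.

16.9%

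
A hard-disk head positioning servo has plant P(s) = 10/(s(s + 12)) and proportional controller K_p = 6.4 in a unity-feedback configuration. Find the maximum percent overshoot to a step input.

The closed-loop denominator s² + 12s + 64 gives ω_n = √64 = 8 and ζ = 12/(2ω_n) = 0.75.
%OS = 100·exp(−πζ/√(1−ζ²)) = 100·exp(−π·0.75/√0.4375) = 2.84%.

2.84%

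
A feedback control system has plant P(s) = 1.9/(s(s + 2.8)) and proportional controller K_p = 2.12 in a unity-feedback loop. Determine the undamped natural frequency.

1 + K_p·P(s) = 0 gives s² + 2.8s + 4.028 = 0.
So ω_n² = 4.028 ⇒ ω_n = 2.007 rad/s, and ζ = 2.8/(2ω_n) = 0.698.

ω_n = 2.01 rad/s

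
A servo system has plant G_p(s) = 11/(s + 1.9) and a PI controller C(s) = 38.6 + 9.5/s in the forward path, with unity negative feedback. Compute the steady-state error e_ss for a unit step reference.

0

The open loop C(s)G_p(s) has a pole at the origin (type 1), so the static position error constant is infinite and e_ss = 1/(1+∞) = 0.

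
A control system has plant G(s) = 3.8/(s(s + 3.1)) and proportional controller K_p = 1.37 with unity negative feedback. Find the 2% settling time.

T_s ≈ 2.58 s

From 1 + K_pG(s) = 0: s² + 3.1s + 5.206 = 0 ⇒ ω_n = 2.282, ζ = 0.6793.
2% settling time T_s ≈ 4/(ζω_n) = 4/1.55 = 2.58 s.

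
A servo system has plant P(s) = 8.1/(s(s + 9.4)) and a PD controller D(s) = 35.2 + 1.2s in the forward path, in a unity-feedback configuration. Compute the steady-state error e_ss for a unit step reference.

0

The open loop D(s)P(s) has a pole at the origin (type 1), so the static position error constant is infinite and e_ss = 1/(1+∞) = 0.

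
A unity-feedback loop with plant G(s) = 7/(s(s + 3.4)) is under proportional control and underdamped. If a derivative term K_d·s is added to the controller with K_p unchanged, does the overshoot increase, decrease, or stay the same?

decrease

With PD the characteristic equation becomes s² + (a + K·K_d)s + K·K_p = 0; the damping term grows, ζ rises, overshoot falls.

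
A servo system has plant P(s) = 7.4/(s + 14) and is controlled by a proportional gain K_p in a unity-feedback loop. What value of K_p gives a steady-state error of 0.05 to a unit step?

The loop is type 0, so e_ss(step) = 1/(1 + K_pos) with K_pos = K_p·P(0).
P(0) = 0.5286. Require 1/(1 + K_p·0.5286) = 0.05, so 1 + 0.5286·K_p = 20.
K_p = (20 − 1)/0.5286 = 35.9.

K_p = 35.9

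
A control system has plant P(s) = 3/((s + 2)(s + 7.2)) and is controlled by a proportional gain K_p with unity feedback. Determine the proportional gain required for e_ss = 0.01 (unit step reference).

K_p = 475

For a type-0 loop with proportional control, e_ss = 1/(1 + K_p·P(0)).
P(0) = 0.2083. Require 1/(1 + K_p·0.2083) = 0.01, so 1 + 0.2083·K_p = 100.
K_p = (100 − 1)/0.2083 = 475.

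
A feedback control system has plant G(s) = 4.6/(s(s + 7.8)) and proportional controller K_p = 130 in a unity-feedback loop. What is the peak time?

The closed-loop denominator s² + 7.8s + 598 gives ω_n = √598 = 24.45 and ζ = 7.8/(2ω_n) = 0.1595.
Damped frequency ω_d = ω_n√(1−ζ²) = 24.14 rad/s, so peak time T_p = π/ω_d = 0.13 s.

T_p = 0.13 s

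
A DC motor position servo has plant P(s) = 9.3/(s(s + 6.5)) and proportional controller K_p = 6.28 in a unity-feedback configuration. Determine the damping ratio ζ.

The closed-loop denominator is s(s+6.5) + 6.28·9.3 = s² + 6.5s + 58.4.
So ω_n² = 58.4 ⇒ ω_n = 7.642 rad/s, and ζ = 6.5/(2ω_n) = 0.425.

ζ = 0.425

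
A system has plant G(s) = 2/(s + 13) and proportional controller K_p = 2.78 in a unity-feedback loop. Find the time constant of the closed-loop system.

Closed-loop transfer function: T(s) = K_p·G(s)/(1 + K_p·G(s)) = 5.56/(s + 13 + 5.56) = 5.56/(s + 18.56).
Time constant τ = 1/18.56 = 0.0539 s.

τ = 0.0539 s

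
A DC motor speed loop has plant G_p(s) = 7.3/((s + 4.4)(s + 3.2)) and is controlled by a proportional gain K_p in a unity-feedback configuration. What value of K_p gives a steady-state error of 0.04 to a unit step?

K_p = 46.3

Steady-state error for a unit step on this type-0 loop is 1/(1 + K_p·G_p(0)).
G_p(0) = 0.5185. Require 1/(1 + K_p·0.5185) = 0.04, so 1 + 0.5185·K_p = 25.
K_p = (25 − 1)/0.5185 = 46.3.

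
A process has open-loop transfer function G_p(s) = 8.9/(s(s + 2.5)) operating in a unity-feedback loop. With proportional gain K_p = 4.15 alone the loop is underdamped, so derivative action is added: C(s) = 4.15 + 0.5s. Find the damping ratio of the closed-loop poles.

ζ = 0.572

Forward path: (4.15 + 0.5s)·8.9/(s(s+2.5)). The closed-loop characteristic equation is s² + (2.5 + 8.9·0.5)s + 8.9·4.15 = 0.
That is s² + 6.95s + 36.94 = 0, so ω_n = 6.077 rad/s and ζ = 6.95/(2·6.077) = 0.5718.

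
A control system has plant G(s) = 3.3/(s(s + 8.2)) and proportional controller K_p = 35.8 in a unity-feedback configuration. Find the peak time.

T_p = 0.312 s

The closed-loop denominator s² + 8.2s + 118.1 gives ω_n = √118.1 = 10.87 and ζ = 8.2/(2ω_n) = 0.3772.
Damped frequency ω_d = ω_n√(1−ζ²) = 10.07 rad/s, so peak time T_p = π/ω_d = 0.312 s.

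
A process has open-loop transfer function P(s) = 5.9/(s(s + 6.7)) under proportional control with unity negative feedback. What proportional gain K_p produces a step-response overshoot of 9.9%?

K_p = 5.41

From %OS = 100·exp(−πζ/√(1−ζ²)) = 9.9%, ζ = −ln(0.099)/√(π²+ln²(0.099)) = 0.5928.
Characteristic equation s² + 6.7s + 5.9K_p = 0 gives ζ = 6.7/(2√(5.9K_p)).
Setting ζ = 0.5928: √(5.9K_p) = 6.7/(2·0.5928) = 5.651, so K_p = 31.93/5.9 = 5.41.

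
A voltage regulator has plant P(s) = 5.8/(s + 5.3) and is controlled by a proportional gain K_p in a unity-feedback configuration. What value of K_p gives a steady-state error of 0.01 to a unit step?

K_p = 90.5

Steady-state error for a unit step on this type-0 loop is 1/(1 + K_p·P(0)).
P(0) = 1.094. Require 1/(1 + K_p·1.094) = 0.01, so 1 + 1.094·K_p = 100.
K_p = (100 − 1)/1.094 = 90.5.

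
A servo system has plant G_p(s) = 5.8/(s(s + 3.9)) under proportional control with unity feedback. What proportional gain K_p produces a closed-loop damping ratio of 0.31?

K_p = 6.82

Closed-loop characteristic equation: s² + 3.9s + K_p·5.8 = 0.
So ω_n = √(5.8K_p) and 2ζω_n = 3.9, giving ζ = 3.9/(2√(5.8K_p)).
Setting ζ = 0.31: √(5.8K_p) = 3.9/(2·0.31) = 6.29, so K_p = 39.57/5.8 = 6.82.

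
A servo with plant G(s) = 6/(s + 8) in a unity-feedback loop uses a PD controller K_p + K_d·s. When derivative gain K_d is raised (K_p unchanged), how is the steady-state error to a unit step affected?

unchanged

At s = 0 the derivative term contributes nothing: C(0) = K_p regardless of K_d, so K_pos = K_p·G(0) and e_ss are unchanged.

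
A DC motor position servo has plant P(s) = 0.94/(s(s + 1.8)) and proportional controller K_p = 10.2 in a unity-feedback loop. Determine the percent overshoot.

38.5%

The closed-loop denominator s² + 1.8s + 9.588 gives ω_n = √9.588 = 3.096 and ζ = 1.8/(2ω_n) = 0.2907.
%OS = 100·exp(−πζ/√(1−ζ²)) = 100·exp(−π·0.2907/√0.9155) = 38.5%.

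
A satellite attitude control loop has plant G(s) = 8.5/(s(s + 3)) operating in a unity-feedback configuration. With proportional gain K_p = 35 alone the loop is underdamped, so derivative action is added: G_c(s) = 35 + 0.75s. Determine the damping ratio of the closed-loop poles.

Forward path: (35 + 0.75s)·8.5/(s(s+3)). The closed-loop characteristic equation is s² + (3 + 8.5·0.75)s + 8.5·35 = 0.
That is s² + 9.375s + 297.5 = 0, so ω_n = 17.25 rad/s and ζ = 9.375/(2·17.25) = 0.2718.

ζ = 0.272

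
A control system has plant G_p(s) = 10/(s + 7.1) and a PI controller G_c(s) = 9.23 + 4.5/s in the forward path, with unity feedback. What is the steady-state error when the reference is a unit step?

The open loop G_c(s)G_p(s) has a pole at the origin (type 1), so the static position error constant is infinite and e_ss = 1/(1+∞) = 0.

0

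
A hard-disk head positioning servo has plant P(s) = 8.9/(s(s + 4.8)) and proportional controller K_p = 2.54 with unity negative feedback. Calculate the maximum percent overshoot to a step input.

The closed-loop denominator s² + 4.8s + 22.61 gives ω_n = √22.61 = 4.755 and ζ = 4.8/(2ω_n) = 0.5048.
%OS = 100·exp(−πζ/√(1−ζ²)) = 100·exp(−π·0.5048/√0.7452) = 15.9%.

15.9%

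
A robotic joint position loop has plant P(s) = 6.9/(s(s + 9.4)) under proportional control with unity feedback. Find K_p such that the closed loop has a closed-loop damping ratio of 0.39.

Closed-loop characteristic equation: s² + 9.4s + K_p·6.9 = 0.
So ω_n = √(6.9K_p) and 2ζω_n = 9.4, giving ζ = 9.4/(2√(6.9K_p)).
Setting ζ = 0.39: √(6.9K_p) = 9.4/(2·0.39) = 12.05, so K_p = 145.2/6.9 = 21.

K_p = 21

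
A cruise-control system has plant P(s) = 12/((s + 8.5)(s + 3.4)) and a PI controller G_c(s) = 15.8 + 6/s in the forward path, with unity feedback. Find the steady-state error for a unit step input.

The open loop G_c(s)P(s) has a pole at the origin (type 1), so the static position error constant is infinite and e_ss = 1/(1+∞) = 0.

0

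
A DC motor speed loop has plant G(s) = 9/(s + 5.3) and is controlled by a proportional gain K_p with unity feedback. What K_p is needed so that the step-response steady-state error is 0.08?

K_p = 6.77

The loop is type 0, so e_ss(step) = 1/(1 + K_pos) with K_pos = K_p·G(0).
G(0) = 1.698. Require 1/(1 + K_p·1.698) = 0.08, so 1 + 1.698·K_p = 12.5.
K_p = (12.5 − 1)/1.698 = 6.77.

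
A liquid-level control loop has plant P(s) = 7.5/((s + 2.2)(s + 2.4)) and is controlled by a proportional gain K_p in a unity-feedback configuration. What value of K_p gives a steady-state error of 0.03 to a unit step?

K_p = 22.8

Steady-state error for a unit step on this type-0 loop is 1/(1 + K_p·P(0)).
P(0) = 1.42. Require 1/(1 + K_p·1.42) = 0.03, so 1 + 1.42·K_p = 33.33.
K_p = (33.33 − 1)/1.42 = 22.8.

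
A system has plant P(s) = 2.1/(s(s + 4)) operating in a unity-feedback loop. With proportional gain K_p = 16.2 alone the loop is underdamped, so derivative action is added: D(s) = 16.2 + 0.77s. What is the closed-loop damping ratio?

ζ = 0.482

Forward path: (16.2 + 0.77s)·2.1/(s(s+4)). The closed-loop characteristic equation is s² + (4 + 2.1·0.77)s + 2.1·16.2 = 0.
That is s² + 5.617s + 34.02 = 0, so ω_n = 5.833 rad/s and ζ = 5.617/(2·5.833) = 0.4815.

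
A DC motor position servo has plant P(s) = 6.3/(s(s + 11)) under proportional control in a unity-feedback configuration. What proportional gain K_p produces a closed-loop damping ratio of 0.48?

K_p = 20.8

Closed-loop characteristic equation: s² + 11s + K_p·6.3 = 0.
So ω_n = √(6.3K_p) and 2ζω_n = 11, giving ζ = 11/(2√(6.3K_p)).
Setting ζ = 0.48: √(6.3K_p) = 11/(2·0.48) = 11.46, so K_p = 131.3/6.3 = 20.8.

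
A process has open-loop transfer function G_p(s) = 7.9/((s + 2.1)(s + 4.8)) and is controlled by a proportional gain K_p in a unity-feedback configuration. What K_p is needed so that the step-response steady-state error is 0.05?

K_p = 24.2

Steady-state error for a unit step on this type-0 loop is 1/(1 + K_p·G_p(0)).
G_p(0) = 0.7837. Require 1/(1 + K_p·0.7837) = 0.05, so 1 + 0.7837·K_p = 20.
K_p = (20 − 1)/0.7837 = 24.2.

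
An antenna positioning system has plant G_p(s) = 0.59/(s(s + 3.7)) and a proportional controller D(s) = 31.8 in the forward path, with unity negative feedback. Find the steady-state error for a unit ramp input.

0.197

The loop has one pole at the origin (type 1). Velocity error constant K_v = lim_{s→0} s·D(s)G_p(s) = 31.8·0.59/3.7 = 5.071.
Steady-state error to a unit ramp: e_ss = 1/K_v = 0.197.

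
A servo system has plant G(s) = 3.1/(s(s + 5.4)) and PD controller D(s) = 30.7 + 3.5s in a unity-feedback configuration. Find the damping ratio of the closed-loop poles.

ζ = 0.833

Forward path: (30.7 + 3.5s)·3.1/(s(s+5.4)). The closed-loop characteristic equation is s² + (5.4 + 3.1·3.5)s + 3.1·30.7 = 0.
That is s² + 16.25s + 95.17 = 0, so ω_n = 9.756 rad/s and ζ = 16.25/(2·9.756) = 0.8329.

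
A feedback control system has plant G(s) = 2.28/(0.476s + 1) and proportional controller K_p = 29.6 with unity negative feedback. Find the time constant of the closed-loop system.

τ = 0.00695 s

Closed loop: T(s) = K_p·G/(1+K_p·G) = 67.49/(0.476s + 1 + 67.49), with pole at s = −(1 + 67.49)/0.476 = −143.9.
Closed-loop time constant τ = 1/143.9 = 0.00695 s.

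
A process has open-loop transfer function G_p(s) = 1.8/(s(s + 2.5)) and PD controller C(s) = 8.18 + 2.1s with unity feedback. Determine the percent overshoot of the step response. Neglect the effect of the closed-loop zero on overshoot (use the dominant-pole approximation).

1.14%

Forward path: (8.18 + 2.1s)·1.8/(s(s+2.5)). The closed-loop characteristic equation is s² + (2.5 + 1.8·2.1)s + 1.8·8.18 = 0.
That is s² + 6.28s + 14.72 = 0, so ω_n = 3.837 rad/s and ζ = 6.28/(2·3.837) = 0.8183.
%OS = 100·exp(−πζ/√(1−ζ²)) = 1.14%.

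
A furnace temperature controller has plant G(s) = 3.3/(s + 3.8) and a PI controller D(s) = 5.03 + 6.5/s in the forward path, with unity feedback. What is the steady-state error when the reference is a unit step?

0

The open loop D(s)G(s) has a pole at the origin (type 1), so the static position error constant is infinite and e_ss = 1/(1+∞) = 0.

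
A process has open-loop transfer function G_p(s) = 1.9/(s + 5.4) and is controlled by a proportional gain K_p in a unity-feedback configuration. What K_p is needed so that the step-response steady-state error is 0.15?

K_p = 16.1

The loop is type 0, so e_ss(step) = 1/(1 + K_pos) with K_pos = K_p·G_p(0).
G_p(0) = 0.3519. Require 1/(1 + K_p·0.3519) = 0.15, so 1 + 0.3519·K_p = 6.667.
K_p = (6.667 − 1)/0.3519 = 16.1.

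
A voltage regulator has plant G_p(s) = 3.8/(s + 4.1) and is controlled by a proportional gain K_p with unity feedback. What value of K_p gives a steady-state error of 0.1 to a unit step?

Steady-state error for a unit step on this type-0 loop is 1/(1 + K_p·G_p(0)).
G_p(0) = 0.9268. Require 1/(1 + K_p·0.9268) = 0.1, so 1 + 0.9268·K_p = 10.
K_p = (10 − 1)/0.9268 = 9.71.

K_p = 9.71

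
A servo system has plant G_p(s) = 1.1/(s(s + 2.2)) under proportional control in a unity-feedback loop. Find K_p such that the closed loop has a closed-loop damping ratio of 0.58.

Closed-loop characteristic equation: s² + 2.2s + K_p·1.1 = 0.
So ω_n = √(1.1K_p) and 2ζω_n = 2.2, giving ζ = 2.2/(2√(1.1K_p)).
Setting ζ = 0.58: √(1.1K_p) = 2.2/(2·0.58) = 1.897, so K_p = 3.597/1.1 = 3.27.

K_p = 3.27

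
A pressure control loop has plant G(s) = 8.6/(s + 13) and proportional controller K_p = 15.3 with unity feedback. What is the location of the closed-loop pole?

Closed-loop transfer function: T(s) = K_p·G(s)/(1 + K_p·G(s)) = 131.6/(s + 13 + 131.6) = 131.6/(s + 144.6).
The closed-loop pole is at s = −144.6.

s = -144.6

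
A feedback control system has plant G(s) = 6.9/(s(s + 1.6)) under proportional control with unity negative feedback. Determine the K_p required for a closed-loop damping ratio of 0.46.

K_p = 0.438

Closed-loop characteristic equation: s² + 1.6s + K_p·6.9 = 0.
So ω_n = √(6.9K_p) and 2ζω_n = 1.6, giving ζ = 1.6/(2√(6.9K_p)).
Setting ζ = 0.46: √(6.9K_p) = 1.6/(2·0.46) = 1.739, so K_p = 3.025/6.9 = 0.438.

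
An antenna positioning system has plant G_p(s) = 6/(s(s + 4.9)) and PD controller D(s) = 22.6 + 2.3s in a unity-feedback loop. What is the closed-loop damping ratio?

Forward path: (22.6 + 2.3s)·6/(s(s+4.9)). The closed-loop characteristic equation is s² + (4.9 + 6·2.3)s + 6·22.6 = 0.
That is s² + 18.7s + 135.6 = 0, so ω_n = 11.64 rad/s and ζ = 18.7/(2·11.64) = 0.8029.

ζ = 0.803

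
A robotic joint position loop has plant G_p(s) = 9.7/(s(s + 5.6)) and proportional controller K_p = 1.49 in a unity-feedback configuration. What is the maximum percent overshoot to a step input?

The closed-loop denominator s² + 5.6s + 14.45 gives ω_n = √14.45 = 3.802 and ζ = 5.6/(2ω_n) = 0.7365.
%OS = 100·exp(−πζ/√(1−ζ²)) = 100·exp(−π·0.7365/√0.4576) = 3.27%.

3.27%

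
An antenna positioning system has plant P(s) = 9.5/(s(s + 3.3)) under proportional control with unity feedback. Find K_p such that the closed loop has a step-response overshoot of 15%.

K_p = 1.07

From %OS = 100·exp(−πζ/√(1−ζ²)) = 15%, ζ = −ln(0.15)/√(π²+ln²(0.15)) = 0.5169.
Characteristic equation s² + 3.3s + 9.5K_p = 0 gives ζ = 3.3/(2√(9.5K_p)).
Setting ζ = 0.5169: √(9.5K_p) = 3.3/(2·0.5169) = 3.192, so K_p = 10.19/9.5 = 1.07.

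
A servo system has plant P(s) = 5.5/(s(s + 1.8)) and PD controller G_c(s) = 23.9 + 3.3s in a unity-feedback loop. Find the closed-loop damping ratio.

ζ = 0.87

Forward path: (23.9 + 3.3s)·5.5/(s(s+1.8)). The closed-loop characteristic equation is s² + (1.8 + 5.5·3.3)s + 5.5·23.9 = 0.
That is s² + 19.95s + 131.4 = 0, so ω_n = 11.47 rad/s and ζ = 19.95/(2·11.47) = 0.87.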